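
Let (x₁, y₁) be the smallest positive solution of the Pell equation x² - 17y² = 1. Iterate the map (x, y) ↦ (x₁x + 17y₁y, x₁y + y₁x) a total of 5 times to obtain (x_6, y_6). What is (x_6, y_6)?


Step 1: Find the fundamental solution (x₁, y₁) of x² - 17y² = 1.
  Expand √17 as a continued fraction. a₀ = ⌊√17⌋ = 4; iterate m_{k+1} = d_k·a_k − m_k, d_{k+1} = (17 − m_{k+1}²)/d_k, a_{k+1} = ⌊(a₀ + m_{k+1})/d_{k+1}⌋ (starting m₀ = 0, d₀ = 1), with convergents p_k = a_k·p_{k-1} + p_{k-2}, q_k = a_k·q_{k-1} + q_{k-2} (p₋₁ = 1, q₋₁ = 0):
  k = 0: a₀ = 4; p₀/q₀ = 4/1; p₀² − 17·q₀² = 16 − 17 = -1.
  k = 1: m = 4, d = 1, a = ⌊(4 + 4)/1⌋ = 8; p/q = (8·4 + 1)/(8·1 + 0) = 33/8; p² − 17·q² = 1089 − 1088 = 1.
  The first convergent with p² − 17·q² = 1 gives the fundamental solution (x₁, y₁) = (33, 8).
Step 2: Apply the recurrence (x_{n+1}, y_{n+1}) = (x₁x_n + 17y₁y_n, x₁y_n + y₁x_n) repeatedly.
  From (x_1, y_1) = (33, 8): x_2 = 33·33 + 17·8·8 = 2177; y_2 = 33·8 + 8·33 = 528.
  From (x_2, y_2) = (2177, 528): x_3 = 33·2177 + 17·8·528 = 143649; y_3 = 33·528 + 8·2177 = 34840.
  From (x_3, y_3) = (143649, 34840): x_4 = 33·143649 + 17·8·34840 = 9478657; y_4 = 33·34840 + 8·143649 = 2298912.
  From (x_4, y_4) = (9478657, 2298912): x_5 = 33·9478657 + 17·8·2298912 = 625447713; y_5 = 33·2298912 + 8·9478657 = 151693352.
  From (x_5, y_5) = (625447713, 151693352): x_6 = 33·625447713 + 17·8·151693352 = 41270070401; y_6 = 33·151693352 + 8·625447713 = 10009462320.
Step 3: Verify x_6² - 17·y_6² = 1703218710903496300801 - 1703218710903496300800 = 1 (should be 1). ✓

(x_1, y_1) = (33, 8); (x_6, y_6) = (41270070401, 10009462320).


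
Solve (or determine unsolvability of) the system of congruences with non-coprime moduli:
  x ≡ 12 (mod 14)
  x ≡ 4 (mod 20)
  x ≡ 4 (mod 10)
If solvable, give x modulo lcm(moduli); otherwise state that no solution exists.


Moduli 14, 20, 10 are not pairwise coprime, so CRT works modulo lcm(m_i) when all pairwise compatibility conditions hold.
Pairwise compatibility: gcd(m_i, m_j) must divide a_i - a_j for every pair.
Merge one congruence at a time:
  Start: x ≡ 12 (mod 14).
  Combine with x ≡ 4 (mod 20): gcd(14, 20) = 2; 4 - 12 = -8, which IS divisible by 2, so compatible.
    Write x = 12 + 14·t and substitute into x ≡ 4 (mod 20): 14·t ≡ 4 − 12 = -8 (mod 20).
    Divide the congruence (and modulus) by g = 2: 7·t ≡ -4 (mod 10).
    Reduce coefficients mod 10: 7·t ≡ 6 (mod 10).
    The inverse of 7 mod 10 is 3 (since 7·3 = 21 = 2·10 + 1), so t ≡ 3·6 = 18 ≡ 8 (mod 10).
    Then x = 12 + 14·8 = 124, valid modulo lcm(14, 20) = 140: x ≡ 124 (mod 140).
  Combine with x ≡ 4 (mod 10): gcd(140, 10) = 10; 4 - 124 = -120, which IS divisible by 10, so compatible.
    Write x = 124 + 140·t and substitute into x ≡ 4 (mod 10): 140·t ≡ 4 − 124 = -120 (mod 10).
    Divide the congruence (and modulus) by g = 10: 14·t ≡ -12 (mod 1).
    Modulo 1 every t works; take t = 0.
    Then x = 124 + 140·0 = 124, valid modulo lcm(140, 10) = 140: x ≡ 124 (mod 140).
Verify: 124 mod 14 = 12, 124 mod 20 = 4, 124 mod 10 = 4.

x ≡ 124 (mod 140).


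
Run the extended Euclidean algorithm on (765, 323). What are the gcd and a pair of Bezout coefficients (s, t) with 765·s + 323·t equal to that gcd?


Euclidean algorithm on (765, 323) — divide until remainder is 0:
  765 = 2 · 323 + 119
  323 = 2 · 119 + 85
  119 = 1 · 85 + 34
  85 = 2 · 34 + 17
  34 = 2 · 17 + 0
gcd(765, 323) = 17.
Track Bezout coefficients alongside the remainders: start with r₀ = 765 = a·1 + b·0 (s = 1, t = 0) and r₁ = 323 = a·0 + b·1 (s = 0, t = 1); each new remainder r_{k+1} = r_{k-1} − q_k·r_k inherits s_{k+1} = s_{k-1} − q_k·s_k, t_{k+1} = t_{k-1} − q_k·t_k, so r_k = a·s_k + b·t_k at every step:
  q = 2: r = 119, s = 1 − 2·0 = 1, t = 0 − 2·1 = -2  (check: 765·1 + 323·(-2) = 119)
  q = 2: r = 85, s = 0 − 2·1 = -2, t = 1 − 2·(-2) = 5  (check: 765·(-2) + 323·5 = 85)
  q = 1: r = 34, s = 1 − 1·(-2) = 3, t = -2 − 1·5 = -7  (check: 765·3 + 323·(-7) = 34)
  q = 2: r = 17, s = -2 − 2·3 = -8, t = 5 − 2·(-7) = 19  (check: 765·(-8) + 323·19 = 17)
The row with r = 17 (the gcd) gives the Bezout coefficients s = -8, t = 19.
Result: 765 · (-8) + 323 · (19) = 17.

gcd(765, 323) = 17; s = -8, t = 19 (check: 765·(-8) + 323·19 = 17).


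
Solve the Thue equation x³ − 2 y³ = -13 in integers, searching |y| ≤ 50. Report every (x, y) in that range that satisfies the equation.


The equation is x³ - 2y³ = -13. For fixed y, x³ = 2·y³ − 13, so a solution requires the RHS to be a perfect cube.
Strategy: iterate y from -50 to 50, compute RHS = 2·y³ − 13, and check whether it is a (positive or negative) perfect cube.
Check small values of y:
  y = 0: RHS = -13 is not a perfect cube.
  y = 1: RHS = -11 is not a perfect cube.
  y = -1: RHS = -15 is not a perfect cube.
  y = 2: RHS = 3 is not a perfect cube.
  y = -2: RHS = -29 is not a perfect cube.
  y = 3: RHS = 41 is not a perfect cube.
  y = -3: RHS = -67 is not a perfect cube.
Continuing the search up to |y| = 50 finds no solutions either.
No (x, y) in the scanned range satisfies the equation.

No integer solutions with |y| ≤ 50.


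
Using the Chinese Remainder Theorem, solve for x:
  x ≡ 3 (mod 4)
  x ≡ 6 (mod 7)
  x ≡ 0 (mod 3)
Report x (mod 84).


Moduli 4, 7, 3 are pairwise coprime; by CRT there is a unique solution modulo M = 4 · 7 · 3 = 84.
Solve pairwise, accumulating the modulus:
  Start with x ≡ 3 (mod 4).
  Combine with x ≡ 6 (mod 7): since gcd(4, 7) = 1, we get a unique residue mod 28.
    Write x = 3 + 4·t and substitute into x ≡ 6 (mod 7): 4·t ≡ 6 − 3 = 3 (mod 7).
    The inverse of 4 mod 7 is 2 (since 4·2 = 8 = 1·7 + 1), so t ≡ 2·3 = 6 ≡ 6 (mod 7).
    Then x = 3 + 4·6 = 27, valid modulo lcm(4, 7) = 28: x ≡ 27 (mod 28).
  Combine with x ≡ 0 (mod 3): since gcd(28, 3) = 1, we get a unique residue mod 84.
    Write x = 27 + 28·t and substitute into x ≡ 0 (mod 3): 28·t ≡ 0 − 27 = -27 (mod 3).
    Reduce coefficients mod 3: 1·t ≡ 0 (mod 3).
    So t ≡ 0 (mod 3).
    Then x = 27 + 28·0 = 27, valid modulo lcm(28, 3) = 84: x ≡ 27 (mod 84).
Verify: 27 mod 4 = 3 ✓, 27 mod 7 = 6 ✓, 27 mod 3 = 0 ✓.

x ≡ 27 (mod 84).


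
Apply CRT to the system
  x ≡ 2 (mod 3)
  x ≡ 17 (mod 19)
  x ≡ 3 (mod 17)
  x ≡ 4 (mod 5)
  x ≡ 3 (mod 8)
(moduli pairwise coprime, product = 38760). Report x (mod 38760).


Product of moduli M = 3 · 19 · 17 · 5 · 8 = 38760.
Merge one congruence at a time:
  Start: x ≡ 2 (mod 3).
  Combine with x ≡ 17 (mod 19); new modulus lcm = 57.
    Write x = 2 + 3·t and substitute into x ≡ 17 (mod 19): 3·t ≡ 17 − 2 = 15 (mod 19).
    The inverse of 3 mod 19 is 13 (since 3·13 = 39 = 2·19 + 1), so t ≡ 13·15 = 195 ≡ 5 (mod 19).
    Then x = 2 + 3·5 = 17, valid modulo lcm(3, 19) = 57: x ≡ 17 (mod 57).
  Combine with x ≡ 3 (mod 17); new modulus lcm = 969.
    Write x = 17 + 57·t and substitute into x ≡ 3 (mod 17): 57·t ≡ 3 − 17 = -14 (mod 17).
    Reduce coefficients mod 17: 6·t ≡ 3 (mod 17).
    The inverse of 6 mod 17 is 3 (since 6·3 = 18 = 1·17 + 1), so t ≡ 3·3 = 9 ≡ 9 (mod 17).
    Then x = 17 + 57·9 = 530, valid modulo lcm(57, 17) = 969: x ≡ 530 (mod 969).
  Combine with x ≡ 4 (mod 5); new modulus lcm = 4845.
    Write x = 530 + 969·t and substitute into x ≡ 4 (mod 5): 969·t ≡ 4 − 530 = -526 (mod 5).
    Reduce coefficients mod 5: 4·t ≡ 4 (mod 5).
    The inverse of 4 mod 5 is 4 (since 4·4 = 16 = 3·5 + 1), so t ≡ 4·4 = 16 ≡ 1 (mod 5).
    Then x = 530 + 969·1 = 1499, valid modulo lcm(969, 5) = 4845: x ≡ 1499 (mod 4845).
  Combine with x ≡ 3 (mod 8); new modulus lcm = 38760.
    Write x = 1499 + 4845·t and substitute into x ≡ 3 (mod 8): 4845·t ≡ 3 − 1499 = -1496 (mod 8).
    Reduce coefficients mod 8: 5·t ≡ 0 (mod 8).
    The inverse of 5 mod 8 is 5 (since 5·5 = 25 = 3·8 + 1), so t ≡ 5·0 = 0 ≡ 0 (mod 8).
    Then x = 1499 + 4845·0 = 1499, valid modulo lcm(4845, 8) = 38760: x ≡ 1499 (mod 38760).
Verify against each original: 1499 mod 3 = 2, 1499 mod 19 = 17, 1499 mod 17 = 3, 1499 mod 5 = 4, 1499 mod 8 = 3.

x ≡ 1499 (mod 38760).


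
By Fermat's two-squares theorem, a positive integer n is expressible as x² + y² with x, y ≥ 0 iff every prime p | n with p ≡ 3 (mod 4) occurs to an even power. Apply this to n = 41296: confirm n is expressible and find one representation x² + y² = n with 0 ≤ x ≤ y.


Step 1: Factor n = 41296 = 2^4 · 29 · 89.
Step 2: Check the mod-4 condition on each prime factor: 2 = 2 (special); 29 ≡ 1 (mod 4), exponent 1; 89 ≡ 1 (mod 4), exponent 1.
All primes ≡ 3 (mod 4) appear to even exponent (or don't appear), so by the two-squares theorem n IS expressible as a sum of two squares.
Step 3: Build a representation. Group n = k² · m with k = 4 and m = 29 · 89 = 2581 (a product of primes ≡ 1 (mod 4)); a representation of m scales to one of n via (k·x)² + (k·y)² = k²(x² + y²). Each prime p ≡ 1 (mod 4) is itself a sum of two squares; find a² by testing p − a² for a perfect square:
  29: 29 − 1² = 28, 29 − 2² = 25 = 5² ⇒ 29 = 2² + 5².
  89: 89 − 1² = 88, 89 − 2² = 85, 89 − 3² = 80, 89 − 4² = 73, 89 − 5² = 64 = 8² ⇒ 89 = 5² + 8².
  Combine using the Brahmagupta–Fibonacci identity (a² + b²)(c² + d²) = (ac − bd)² + (ad + bc)² = (ac + bd)² + (ad − bc)²:
  29 · 89 = 2581: from (2² + 5²)(5² + 8²), take (2·5 − 5·8, 2·8 + 5·5) = (10 − 40, 16 + 25) = (-30, 41); dropping signs (only squares matter) gives (30, 41); check 30² + 41² = 900 + 1681 = 2581 ✓.
  Scale by k = 4: (4·30, 4·41) = (120, 164).
Step 4: Order so x ≤ y and verify: 120² + 164² = 14400 + 26896 = 41296 = n. ✓

n = 41296 = 120² + 164² (one valid representation with x ≤ y).


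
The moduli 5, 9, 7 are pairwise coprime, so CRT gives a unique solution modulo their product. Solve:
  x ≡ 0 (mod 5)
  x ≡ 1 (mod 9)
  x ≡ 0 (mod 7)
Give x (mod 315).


Moduli 5, 9, 7 are pairwise coprime; by CRT there is a unique solution modulo M = 5 · 9 · 7 = 315.
Solve pairwise, accumulating the modulus:
  Start with x ≡ 0 (mod 5).
  Combine with x ≡ 1 (mod 9): since gcd(5, 9) = 1, we get a unique residue mod 45.
    Write x = 0 + 5·t and substitute into x ≡ 1 (mod 9): 5·t ≡ 1 − 0 = 1 (mod 9).
    The inverse of 5 mod 9 is 2 (since 5·2 = 10 = 1·9 + 1), so t ≡ 2·1 = 2 ≡ 2 (mod 9).
    Then x = 0 + 5·2 = 10, valid modulo lcm(5, 9) = 45: x ≡ 10 (mod 45).
  Combine with x ≡ 0 (mod 7): since gcd(45, 7) = 1, we get a unique residue mod 315.
    Write x = 10 + 45·t and substitute into x ≡ 0 (mod 7): 45·t ≡ 0 − 10 = -10 (mod 7).
    Reduce coefficients mod 7: 3·t ≡ 4 (mod 7).
    The inverse of 3 mod 7 is 5 (since 3·5 = 15 = 2·7 + 1), so t ≡ 5·4 = 20 ≡ 6 (mod 7).
    Then x = 10 + 45·6 = 280, valid modulo lcm(45, 7) = 315: x ≡ 280 (mod 315).
Verify: 280 mod 5 = 0 ✓, 280 mod 9 = 1 ✓, 280 mod 7 = 0 ✓.

x ≡ 280 (mod 315).


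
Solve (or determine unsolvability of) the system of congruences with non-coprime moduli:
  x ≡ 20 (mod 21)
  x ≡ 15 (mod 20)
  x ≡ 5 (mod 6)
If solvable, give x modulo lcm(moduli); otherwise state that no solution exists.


Moduli 21, 20, 6 are not pairwise coprime, so CRT works modulo lcm(m_i) when all pairwise compatibility conditions hold.
Pairwise compatibility: gcd(m_i, m_j) must divide a_i - a_j for every pair.
Merge one congruence at a time:
  Start: x ≡ 20 (mod 21).
  Combine with x ≡ 15 (mod 20): gcd(21, 20) = 1; 15 - 20 = -5, which IS divisible by 1, so compatible.
    Write x = 20 + 21·t and substitute into x ≡ 15 (mod 20): 21·t ≡ 15 − 20 = -5 (mod 20).
    Reduce coefficients mod 20: 1·t ≡ 15 (mod 20).
    So t ≡ 15 (mod 20).
    Then x = 20 + 21·15 = 335, valid modulo lcm(21, 20) = 420: x ≡ 335 (mod 420).
  Combine with x ≡ 5 (mod 6): gcd(420, 6) = 6; 5 - 335 = -330, which IS divisible by 6, so compatible.
    Write x = 335 + 420·t and substitute into x ≡ 5 (mod 6): 420·t ≡ 5 − 335 = -330 (mod 6).
    Divide the congruence (and modulus) by g = 6: 70·t ≡ -55 (mod 1).
    Modulo 1 every t works; take t = 0.
    Then x = 335 + 420·0 = 335, valid modulo lcm(420, 6) = 420: x ≡ 335 (mod 420).
Verify: 335 mod 21 = 20, 335 mod 20 = 15, 335 mod 6 = 5.

x ≡ 335 (mod 420).


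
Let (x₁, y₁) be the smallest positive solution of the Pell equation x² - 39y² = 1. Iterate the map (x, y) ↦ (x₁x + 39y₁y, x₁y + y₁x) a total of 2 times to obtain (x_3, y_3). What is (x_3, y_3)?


Step 1: Find the fundamental solution (x₁, y₁) of x² - 39y² = 1.
  Expand √39 as a continued fraction. a₀ = ⌊√39⌋ = 6; iterate m_{k+1} = d_k·a_k − m_k, d_{k+1} = (39 − m_{k+1}²)/d_k, a_{k+1} = ⌊(a₀ + m_{k+1})/d_{k+1}⌋ (starting m₀ = 0, d₀ = 1), with convergents p_k = a_k·p_{k-1} + p_{k-2}, q_k = a_k·q_{k-1} + q_{k-2} (p₋₁ = 1, q₋₁ = 0):
  k = 0: a₀ = 6; p₀/q₀ = 6/1; p₀² − 39·q₀² = 36 − 39 = -3.
  k = 1: m = 6, d = 3, a = ⌊(6 + 6)/3⌋ = 4; p/q = (4·6 + 1)/(4·1 + 0) = 25/4; p² − 39·q² = 625 − 624 = 1.
  The first convergent with p² − 39·q² = 1 gives the fundamental solution (x₁, y₁) = (25, 4).
Step 2: Apply the recurrence (x_{n+1}, y_{n+1}) = (x₁x_n + 39y₁y_n, x₁y_n + y₁x_n) repeatedly.
  From (x_1, y_1) = (25, 4): x_2 = 25·25 + 39·4·4 = 1249; y_2 = 25·4 + 4·25 = 200.
  From (x_2, y_2) = (1249, 200): x_3 = 25·1249 + 39·4·200 = 62425; y_3 = 25·200 + 4·1249 = 9996.
Step 3: Verify x_3² - 39·y_3² = 3896880625 - 3896880624 = 1 (should be 1). ✓

(x_1, y_1) = (25, 4); (x_3, y_3) = (62425, 9996).


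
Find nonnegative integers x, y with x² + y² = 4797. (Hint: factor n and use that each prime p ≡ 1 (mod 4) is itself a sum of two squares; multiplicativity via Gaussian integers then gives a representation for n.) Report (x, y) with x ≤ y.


Step 1: Factor n = 4797 = 3^2 · 13 · 41.
Step 2: Check the mod-4 condition on each prime factor: 3 ≡ 3 (mod 4), exponent 2 (must be even); 13 ≡ 1 (mod 4), exponent 1; 41 ≡ 1 (mod 4), exponent 1.
All primes ≡ 3 (mod 4) appear to even exponent (or don't appear), so by the two-squares theorem n IS expressible as a sum of two squares.
Step 3: Build a representation. Group n = k² · m with k = 3 and m = 13 · 41 = 533 (a product of primes ≡ 1 (mod 4)); a representation of m scales to one of n via (k·x)² + (k·y)² = k²(x² + y²). Each prime p ≡ 1 (mod 4) is itself a sum of two squares; find a² by testing p − a² for a perfect square:
  13: 13 − 1² = 12, 13 − 2² = 9 = 3² ⇒ 13 = 2² + 3².
  41: 41 − 1² = 40, 41 − 2² = 37, 41 − 3² = 32, 41 − 4² = 25 = 5² ⇒ 41 = 4² + 5².
  Combine using the Brahmagupta–Fibonacci identity (a² + b²)(c² + d²) = (ac − bd)² + (ad + bc)² = (ac + bd)² + (ad − bc)²:
  13 · 41 = 533: from (2² + 3²)(4² + 5²), take (2·4 − 3·5, 2·5 + 3·4) = (8 − 15, 10 + 12) = (-7, 22); dropping signs (only squares matter) gives (7, 22); check 7² + 22² = 49 + 484 = 533 ✓.
  Scale by k = 3: (3·7, 3·22) = (21, 66).
Step 4: Order so x ≤ y and verify: 21² + 66² = 441 + 4356 = 4797 = n. ✓

n = 4797 = 21² + 66² (one valid representation with x ≤ y).


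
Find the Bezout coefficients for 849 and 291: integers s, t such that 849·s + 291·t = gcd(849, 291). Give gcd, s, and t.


Euclidean algorithm on (849, 291) — divide until remainder is 0:
  849 = 2 · 291 + 267
  291 = 1 · 267 + 24
  267 = 11 · 24 + 3
  24 = 8 · 3 + 0
gcd(849, 291) = 3.
Track Bezout coefficients alongside the remainders: start with r₀ = 849 = a·1 + b·0 (s = 1, t = 0) and r₁ = 291 = a·0 + b·1 (s = 0, t = 1); each new remainder r_{k+1} = r_{k-1} − q_k·r_k inherits s_{k+1} = s_{k-1} − q_k·s_k, t_{k+1} = t_{k-1} − q_k·t_k, so r_k = a·s_k + b·t_k at every step:
  q = 2: r = 267, s = 1 − 2·0 = 1, t = 0 − 2·1 = -2  (check: 849·1 + 291·(-2) = 267)
  q = 1: r = 24, s = 0 − 1·1 = -1, t = 1 − 1·(-2) = 3  (check: 849·(-1) + 291·3 = 24)
  q = 11: r = 3, s = 1 − 11·(-1) = 12, t = -2 − 11·3 = -35  (check: 849·12 + 291·(-35) = 3)
The row with r = 3 (the gcd) gives the Bezout coefficients s = 12, t = -35.
Result: 849 · (12) + 291 · (-35) = 3.

gcd(849, 291) = 3; s = 12, t = -35 (check: 849·12 + 291·(-35) = 3).


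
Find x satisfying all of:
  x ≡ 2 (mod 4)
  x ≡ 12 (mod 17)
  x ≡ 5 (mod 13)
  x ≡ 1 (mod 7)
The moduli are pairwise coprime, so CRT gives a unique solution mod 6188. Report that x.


Product of moduli M = 4 · 17 · 13 · 7 = 6188.
Merge one congruence at a time:
  Start: x ≡ 2 (mod 4).
  Combine with x ≡ 12 (mod 17); new modulus lcm = 68.
    Write x = 2 + 4·t and substitute into x ≡ 12 (mod 17): 4·t ≡ 12 − 2 = 10 (mod 17).
    The inverse of 4 mod 17 is 13 (since 4·13 = 52 = 3·17 + 1), so t ≡ 13·10 = 130 ≡ 11 (mod 17).
    Then x = 2 + 4·11 = 46, valid modulo lcm(4, 17) = 68: x ≡ 46 (mod 68).
  Combine with x ≡ 5 (mod 13); new modulus lcm = 884.
    Write x = 46 + 68·t and substitute into x ≡ 5 (mod 13): 68·t ≡ 5 − 46 = -41 (mod 13).
    Reduce coefficients mod 13: 3·t ≡ 11 (mod 13).
    The inverse of 3 mod 13 is 9 (since 3·9 = 27 = 2·13 + 1), so t ≡ 9·11 = 99 ≡ 8 (mod 13).
    Then x = 46 + 68·8 = 590, valid modulo lcm(68, 13) = 884: x ≡ 590 (mod 884).
  Combine with x ≡ 1 (mod 7); new modulus lcm = 6188.
    Write x = 590 + 884·t and substitute into x ≡ 1 (mod 7): 884·t ≡ 1 − 590 = -589 (mod 7).
    Reduce coefficients mod 7: 2·t ≡ 6 (mod 7).
    The inverse of 2 mod 7 is 4 (since 2·4 = 8 = 1·7 + 1), so t ≡ 4·6 = 24 ≡ 3 (mod 7).
    Then x = 590 + 884·3 = 3242, valid modulo lcm(884, 7) = 6188: x ≡ 3242 (mod 6188).
Verify against each original: 3242 mod 4 = 2, 3242 mod 17 = 12, 3242 mod 13 = 5, 3242 mod 7 = 1.

x ≡ 3242 (mod 6188).


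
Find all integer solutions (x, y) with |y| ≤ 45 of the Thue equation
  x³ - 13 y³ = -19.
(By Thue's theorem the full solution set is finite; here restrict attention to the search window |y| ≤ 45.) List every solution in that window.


The equation is x³ - 13y³ = -19. For fixed y, x³ = 13·y³ − 19, so a solution requires the RHS to be a perfect cube.
Strategy: iterate y from -45 to 45, compute RHS = 13·y³ − 19, and check whether it is a (positive or negative) perfect cube.
Check small values of y:
  y = 0: RHS = -19 is not a perfect cube.
  y = 1: RHS = -6 is not a perfect cube.
  y = -1: RHS = -32 is not a perfect cube.
  y = 2: RHS = 85 is not a perfect cube.
  y = -2: RHS = -123 is not a perfect cube.
  y = 3: RHS = 332 is not a perfect cube.
  y = -3: RHS = -370 is not a perfect cube.
Continuing the search up to |y| = 45 finds no solutions either.
No (x, y) in the scanned range satisfies the equation.

No integer solutions with |y| ≤ 45.


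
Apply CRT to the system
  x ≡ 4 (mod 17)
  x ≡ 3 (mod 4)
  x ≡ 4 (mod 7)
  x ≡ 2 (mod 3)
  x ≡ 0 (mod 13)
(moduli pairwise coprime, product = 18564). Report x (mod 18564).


Product of moduli M = 17 · 4 · 7 · 3 · 13 = 18564.
Merge one congruence at a time:
  Start: x ≡ 4 (mod 17).
  Combine with x ≡ 3 (mod 4); new modulus lcm = 68.
    Write x = 4 + 17·t and substitute into x ≡ 3 (mod 4): 17·t ≡ 3 − 4 = -1 (mod 4).
    Reduce coefficients mod 4: 1·t ≡ 3 (mod 4).
    So t ≡ 3 (mod 4).
    Then x = 4 + 17·3 = 55, valid modulo lcm(17, 4) = 68: x ≡ 55 (mod 68).
  Combine with x ≡ 4 (mod 7); new modulus lcm = 476.
    Write x = 55 + 68·t and substitute into x ≡ 4 (mod 7): 68·t ≡ 4 − 55 = -51 (mod 7).
    Reduce coefficients mod 7: 5·t ≡ 5 (mod 7).
    The inverse of 5 mod 7 is 3 (since 5·3 = 15 = 2·7 + 1), so t ≡ 3·5 = 15 ≡ 1 (mod 7).
    Then x = 55 + 68·1 = 123, valid modulo lcm(68, 7) = 476: x ≡ 123 (mod 476).
  Combine with x ≡ 2 (mod 3); new modulus lcm = 1428.
    Write x = 123 + 476·t and substitute into x ≡ 2 (mod 3): 476·t ≡ 2 − 123 = -121 (mod 3).
    Reduce coefficients mod 3: 2·t ≡ 2 (mod 3).
    The inverse of 2 mod 3 is 2 (since 2·2 = 4 = 1·3 + 1), so t ≡ 2·2 = 4 ≡ 1 (mod 3).
    Then x = 123 + 476·1 = 599, valid modulo lcm(476, 3) = 1428: x ≡ 599 (mod 1428).
  Combine with x ≡ 0 (mod 13); new modulus lcm = 18564.
    Write x = 599 + 1428·t and substitute into x ≡ 0 (mod 13): 1428·t ≡ 0 − 599 = -599 (mod 13).
    Reduce coefficients mod 13: 11·t ≡ 12 (mod 13).
    The inverse of 11 mod 13 is 6 (since 11·6 = 66 = 5·13 + 1), so t ≡ 6·12 = 72 ≡ 7 (mod 13).
    Then x = 599 + 1428·7 = 10595, valid modulo lcm(1428, 13) = 18564: x ≡ 10595 (mod 18564).
Verify against each original: 10595 mod 17 = 4, 10595 mod 4 = 3, 10595 mod 7 = 4, 10595 mod 3 = 2, 10595 mod 13 = 0.

x ≡ 10595 (mod 18564).


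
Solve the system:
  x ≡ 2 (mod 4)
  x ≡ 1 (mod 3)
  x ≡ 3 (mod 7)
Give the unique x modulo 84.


Moduli 4, 3, 7 are pairwise coprime; by CRT there is a unique solution modulo M = 4 · 3 · 7 = 84.
Solve pairwise, accumulating the modulus:
  Start with x ≡ 2 (mod 4).
  Combine with x ≡ 1 (mod 3): since gcd(4, 3) = 1, we get a unique residue mod 12.
    Write x = 2 + 4·t and substitute into x ≡ 1 (mod 3): 4·t ≡ 1 − 2 = -1 (mod 3).
    Reduce coefficients mod 3: 1·t ≡ 2 (mod 3).
    So t ≡ 2 (mod 3).
    Then x = 2 + 4·2 = 10, valid modulo lcm(4, 3) = 12: x ≡ 10 (mod 12).
  Combine with x ≡ 3 (mod 7): since gcd(12, 7) = 1, we get a unique residue mod 84.
    Write x = 10 + 12·t and substitute into x ≡ 3 (mod 7): 12·t ≡ 3 − 10 = -7 (mod 7).
    Reduce coefficients mod 7: 5·t ≡ 0 (mod 7).
    The inverse of 5 mod 7 is 3 (since 5·3 = 15 = 2·7 + 1), so t ≡ 3·0 = 0 ≡ 0 (mod 7).
    Then x = 10 + 12·0 = 10, valid modulo lcm(12, 7) = 84: x ≡ 10 (mod 84).
Verify: 10 mod 4 = 2 ✓, 10 mod 3 = 1 ✓, 10 mod 7 = 3 ✓.

x ≡ 10 (mod 84).


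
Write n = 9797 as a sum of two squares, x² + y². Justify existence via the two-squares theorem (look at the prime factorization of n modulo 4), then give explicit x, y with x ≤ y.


Step 1: Factor n = 9797 = 97 · 101.
Step 2: Check the mod-4 condition on each prime factor: 97 ≡ 1 (mod 4), exponent 1; 101 ≡ 1 (mod 4), exponent 1.
All primes ≡ 3 (mod 4) appear to even exponent (or don't appear), so by the two-squares theorem n IS expressible as a sum of two squares.
Step 3: Build a representation. Here n = 97 · 101 is a product of primes ≡ 1 (mod 4). Each prime p ≡ 1 (mod 4) is itself a sum of two squares; find a² by testing p − a² for a perfect square:
  97: 97 − 1² = 96, 97 − 2² = 93, 97 − 3² = 88, 97 − 4² = 81 = 9² ⇒ 97 = 4² + 9².
  101: 101 − 1² = 100 = 10² ⇒ 101 = 1² + 10².
  Combine using the Brahmagupta–Fibonacci identity (a² + b²)(c² + d²) = (ac − bd)² + (ad + bc)² = (ac + bd)² + (ad − bc)²:
  97 · 101 = 9797: from (4² + 9²)(1² + 10²), take (4·1 − 9·10, 4·10 + 9·1) = (4 − 90, 40 + 9) = (-86, 49); dropping signs (only squares matter) gives (86, 49); check 86² + 49² = 7396 + 2401 = 9797 ✓.
Step 4: Order so x ≤ y and verify: 49² + 86² = 2401 + 7396 = 9797 = n. ✓

n = 9797 = 49² + 86² (one valid representation with x ≤ y).


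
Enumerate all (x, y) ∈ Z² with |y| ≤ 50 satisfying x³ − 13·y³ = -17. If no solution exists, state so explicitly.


The equation is x³ - 13y³ = -17. For fixed y, x³ = 13·y³ − 17, so a solution requires the RHS to be a perfect cube.
Strategy: iterate y from -50 to 50, compute RHS = 13·y³ − 17, and check whether it is a (positive or negative) perfect cube.
Check small values of y:
  y = 0: RHS = -17 is not a perfect cube.
  y = 1: RHS = -4 is not a perfect cube.
  y = -1: RHS = -30 is not a perfect cube.
  y = 2: RHS = 87 is not a perfect cube.
  y = -2: RHS = -121 is not a perfect cube.
  y = 3: RHS = 334 is not a perfect cube.
  y = -3: RHS = -368 is not a perfect cube.
Continuing the search up to |y| = 50 finds no solutions either.
No (x, y) in the scanned range satisfies the equation.

No integer solutions with |y| ≤ 50.


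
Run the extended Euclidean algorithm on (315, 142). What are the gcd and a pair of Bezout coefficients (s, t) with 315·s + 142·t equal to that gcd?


Euclidean algorithm on (315, 142) — divide until remainder is 0:
  315 = 2 · 142 + 31
  142 = 4 · 31 + 18
  31 = 1 · 18 + 13
  18 = 1 · 13 + 5
  13 = 2 · 5 + 3
  5 = 1 · 3 + 2
  3 = 1 · 2 + 1
  2 = 2 · 1 + 0
gcd(315, 142) = 1.
Track Bezout coefficients alongside the remainders: start with r₀ = 315 = a·1 + b·0 (s = 1, t = 0) and r₁ = 142 = a·0 + b·1 (s = 0, t = 1); each new remainder r_{k+1} = r_{k-1} − q_k·r_k inherits s_{k+1} = s_{k-1} − q_k·s_k, t_{k+1} = t_{k-1} − q_k·t_k, so r_k = a·s_k + b·t_k at every step:
  q = 2: r = 31, s = 1 − 2·0 = 1, t = 0 − 2·1 = -2  (check: 315·1 + 142·(-2) = 31)
  q = 4: r = 18, s = 0 − 4·1 = -4, t = 1 − 4·(-2) = 9  (check: 315·(-4) + 142·9 = 18)
  q = 1: r = 13, s = 1 − 1·(-4) = 5, t = -2 − 1·9 = -11  (check: 315·5 + 142·(-11) = 13)
  q = 1: r = 5, s = -4 − 1·5 = -9, t = 9 − 1·(-11) = 20  (check: 315·(-9) + 142·20 = 5)
  q = 2: r = 3, s = 5 − 2·(-9) = 23, t = -11 − 2·20 = -51  (check: 315·23 + 142·(-51) = 3)
  q = 1: r = 2, s = -9 − 1·23 = -32, t = 20 − 1·(-51) = 71  (check: 315·(-32) + 142·71 = 2)
  q = 1: r = 1, s = 23 − 1·(-32) = 55, t = -51 − 1·71 = -122  (check: 315·55 + 142·(-122) = 1)
The row with r = 1 (the gcd) gives the Bezout coefficients s = 55, t = -122.
Result: 315 · (55) + 142 · (-122) = 1.

gcd(315, 142) = 1; s = 55, t = -122 (check: 315·55 + 142·(-122) = 1).


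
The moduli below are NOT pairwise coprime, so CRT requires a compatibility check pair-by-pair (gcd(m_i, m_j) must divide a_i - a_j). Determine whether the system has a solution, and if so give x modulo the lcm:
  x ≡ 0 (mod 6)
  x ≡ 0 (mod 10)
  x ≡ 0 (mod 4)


Moduli 6, 10, 4 are not pairwise coprime, so CRT works modulo lcm(m_i) when all pairwise compatibility conditions hold.
Pairwise compatibility: gcd(m_i, m_j) must divide a_i - a_j for every pair.
Merge one congruence at a time:
  Start: x ≡ 0 (mod 6).
  Combine with x ≡ 0 (mod 10): gcd(6, 10) = 2; 0 - 0 = 0, which IS divisible by 2, so compatible.
    Write x = 0 + 6·t and substitute into x ≡ 0 (mod 10): 6·t ≡ 0 − 0 = 0 (mod 10).
    Divide the congruence (and modulus) by g = 2: 3·t ≡ 0 (mod 5).
    The inverse of 3 mod 5 is 2 (since 3·2 = 6 = 1·5 + 1), so t ≡ 2·0 = 0 ≡ 0 (mod 5).
    Then x = 0 + 6·0 = 0, valid modulo lcm(6, 10) = 30: x ≡ 0 (mod 30).
  Combine with x ≡ 0 (mod 4): gcd(30, 4) = 2; 0 - 0 = 0, which IS divisible by 2, so compatible.
    Write x = 0 + 30·t and substitute into x ≡ 0 (mod 4): 30·t ≡ 0 − 0 = 0 (mod 4).
    Divide the congruence (and modulus) by g = 2: 15·t ≡ 0 (mod 2).
    Reduce coefficients mod 2: 1·t ≡ 0 (mod 2).
    So t ≡ 0 (mod 2).
    Then x = 0 + 30·0 = 0, valid modulo lcm(30, 4) = 60: x ≡ 0 (mod 60).
Verify: 0 mod 6 = 0, 0 mod 10 = 0, 0 mod 4 = 0.

x ≡ 0 (mod 60).


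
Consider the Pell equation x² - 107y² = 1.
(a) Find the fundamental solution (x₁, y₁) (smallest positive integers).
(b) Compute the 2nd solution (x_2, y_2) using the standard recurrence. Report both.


Step 1: Find the fundamental solution (x₁, y₁) of x² - 107y² = 1.
  Expand √107 as a continued fraction. a₀ = ⌊√107⌋ = 10; iterate m_{k+1} = d_k·a_k − m_k, d_{k+1} = (107 − m_{k+1}²)/d_k, a_{k+1} = ⌊(a₀ + m_{k+1})/d_{k+1}⌋ (starting m₀ = 0, d₀ = 1), with convergents p_k = a_k·p_{k-1} + p_{k-2}, q_k = a_k·q_{k-1} + q_{k-2} (p₋₁ = 1, q₋₁ = 0):
  k = 0: a₀ = 10; p₀/q₀ = 10/1; p₀² − 107·q₀² = 100 − 107 = -7.
  k = 1: m = 10, d = 7, a = ⌊(10 + 10)/7⌋ = 2; p/q = (2·10 + 1)/(2·1 + 0) = 21/2; p² − 107·q² = 441 − 428 = 13.
  k = 2: m = 4, d = 13, a = ⌊(10 + 4)/13⌋ = 1; p/q = (1·21 + 10)/(1·2 + 1) = 31/3; p² − 107·q² = 961 − 963 = -2.
  k = 3: m = 9, d = 2, a = ⌊(10 + 9)/2⌋ = 9; p/q = (9·31 + 21)/(9·3 + 2) = 300/29; p² − 107·q² = 90000 − 89987 = 13.
  k = 4: m = 9, d = 13, a = ⌊(10 + 9)/13⌋ = 1; p/q = (1·300 + 31)/(1·29 + 3) = 331/32; p² − 107·q² = 109561 − 109568 = -7.
  k = 5: m = 4, d = 7, a = ⌊(10 + 4)/7⌋ = 2; p/q = (2·331 + 300)/(2·32 + 29) = 962/93; p² − 107·q² = 925444 − 925443 = 1.
  The first convergent with p² − 107·q² = 1 gives the fundamental solution (x₁, y₁) = (962, 93).
Step 2: Apply the recurrence (x_{n+1}, y_{n+1}) = (x₁x_n + 107y₁y_n, x₁y_n + y₁x_n) repeatedly.
  From (x_1, y_1) = (962, 93): x_2 = 962·962 + 107·93·93 = 1850887; y_2 = 962·93 + 93·962 = 178932.
Step 3: Verify x_2² - 107·y_2² = 3425782686769 - 3425782686768 = 1 (should be 1). ✓

(x_1, y_1) = (962, 93); (x_2, y_2) = (1850887, 178932).


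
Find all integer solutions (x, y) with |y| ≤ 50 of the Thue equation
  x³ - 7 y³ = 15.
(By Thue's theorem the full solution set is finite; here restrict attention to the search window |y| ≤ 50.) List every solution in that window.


The equation is x³ - 7y³ = 15. For fixed y, x³ = 7·y³ + 15, so a solution requires the RHS to be a perfect cube.
Strategy: iterate y from -50 to 50, compute RHS = 7·y³ + 15, and check whether it is a (positive or negative) perfect cube.
Check small values of y:
  y = 0: RHS = 15 is not a perfect cube.
  y = 1: RHS = 22 is not a perfect cube.
  y = -1: RHS = 8 = (2)³ ⇒ x = 2 works.
  y = 2: RHS = 71 is not a perfect cube.
  y = -2: RHS = -41 is not a perfect cube.
  y = 3: RHS = 204 is not a perfect cube.
  y = -3: RHS = -174 is not a perfect cube.
Continuing, at y = 23: RHS = 85184 = (44)³ ⇒ x = 44 works.
Searching the remaining y in |y| ≤ 50 finds no further solutions.
Collected solutions: (2, -1), (44, 23).

Solutions (with |y| ≤ 50): (2, -1), (44, 23).


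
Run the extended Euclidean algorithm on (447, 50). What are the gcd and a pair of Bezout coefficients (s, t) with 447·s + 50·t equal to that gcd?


Euclidean algorithm on (447, 50) — divide until remainder is 0:
  447 = 8 · 50 + 47
  50 = 1 · 47 + 3
  47 = 15 · 3 + 2
  3 = 1 · 2 + 1
  2 = 2 · 1 + 0
gcd(447, 50) = 1.
Track Bezout coefficients alongside the remainders: start with r₀ = 447 = a·1 + b·0 (s = 1, t = 0) and r₁ = 50 = a·0 + b·1 (s = 0, t = 1); each new remainder r_{k+1} = r_{k-1} − q_k·r_k inherits s_{k+1} = s_{k-1} − q_k·s_k, t_{k+1} = t_{k-1} − q_k·t_k, so r_k = a·s_k + b·t_k at every step:
  q = 8: r = 47, s = 1 − 8·0 = 1, t = 0 − 8·1 = -8  (check: 447·1 + 50·(-8) = 47)
  q = 1: r = 3, s = 0 − 1·1 = -1, t = 1 − 1·(-8) = 9  (check: 447·(-1) + 50·9 = 3)
  q = 15: r = 2, s = 1 − 15·(-1) = 16, t = -8 − 15·9 = -143  (check: 447·16 + 50·(-143) = 2)
  q = 1: r = 1, s = -1 − 1·16 = -17, t = 9 − 1·(-143) = 152  (check: 447·(-17) + 50·152 = 1)
The row with r = 1 (the gcd) gives the Bezout coefficients s = -17, t = 152.
Result: 447 · (-17) + 50 · (152) = 1.

gcd(447, 50) = 1; s = -17, t = 152 (check: 447·(-17) + 50·152 = 1).


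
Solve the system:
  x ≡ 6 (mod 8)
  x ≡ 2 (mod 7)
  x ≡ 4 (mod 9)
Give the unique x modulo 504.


Moduli 8, 7, 9 are pairwise coprime; by CRT there is a unique solution modulo M = 8 · 7 · 9 = 504.
Solve pairwise, accumulating the modulus:
  Start with x ≡ 6 (mod 8).
  Combine with x ≡ 2 (mod 7): since gcd(8, 7) = 1, we get a unique residue mod 56.
    Write x = 6 + 8·t and substitute into x ≡ 2 (mod 7): 8·t ≡ 2 − 6 = -4 (mod 7).
    Reduce coefficients mod 7: 1·t ≡ 3 (mod 7).
    So t ≡ 3 (mod 7).
    Then x = 6 + 8·3 = 30, valid modulo lcm(8, 7) = 56: x ≡ 30 (mod 56).
  Combine with x ≡ 4 (mod 9): since gcd(56, 9) = 1, we get a unique residue mod 504.
    Write x = 30 + 56·t and substitute into x ≡ 4 (mod 9): 56·t ≡ 4 − 30 = -26 (mod 9).
    Reduce coefficients mod 9: 2·t ≡ 1 (mod 9).
    The inverse of 2 mod 9 is 5 (since 2·5 = 10 = 1·9 + 1), so t ≡ 5·1 = 5 ≡ 5 (mod 9).
    Then x = 30 + 56·5 = 310, valid modulo lcm(56, 9) = 504: x ≡ 310 (mod 504).
Verify: 310 mod 8 = 6 ✓, 310 mod 7 = 2 ✓, 310 mod 9 = 4 ✓.

x ≡ 310 (mod 504).


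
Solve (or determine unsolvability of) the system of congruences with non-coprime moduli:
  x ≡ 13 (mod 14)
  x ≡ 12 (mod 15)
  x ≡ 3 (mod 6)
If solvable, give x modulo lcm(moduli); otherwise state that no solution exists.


Moduli 14, 15, 6 are not pairwise coprime, so CRT works modulo lcm(m_i) when all pairwise compatibility conditions hold.
Pairwise compatibility: gcd(m_i, m_j) must divide a_i - a_j for every pair.
Merge one congruence at a time:
  Start: x ≡ 13 (mod 14).
  Combine with x ≡ 12 (mod 15): gcd(14, 15) = 1; 12 - 13 = -1, which IS divisible by 1, so compatible.
    Write x = 13 + 14·t and substitute into x ≡ 12 (mod 15): 14·t ≡ 12 − 13 = -1 (mod 15).
    Reduce coefficients mod 15: 14·t ≡ 14 (mod 15).
    The inverse of 14 mod 15 is 14 (since 14·14 = 196 = 13·15 + 1), so t ≡ 14·14 = 196 ≡ 1 (mod 15).
    Then x = 13 + 14·1 = 27, valid modulo lcm(14, 15) = 210: x ≡ 27 (mod 210).
  Combine with x ≡ 3 (mod 6): gcd(210, 6) = 6; 3 - 27 = -24, which IS divisible by 6, so compatible.
    Write x = 27 + 210·t and substitute into x ≡ 3 (mod 6): 210·t ≡ 3 − 27 = -24 (mod 6).
    Divide the congruence (and modulus) by g = 6: 35·t ≡ -4 (mod 1).
    Modulo 1 every t works; take t = 0.
    Then x = 27 + 210·0 = 27, valid modulo lcm(210, 6) = 210: x ≡ 27 (mod 210).
Verify: 27 mod 14 = 13, 27 mod 15 = 12, 27 mod 6 = 3.

x ≡ 27 (mod 210).


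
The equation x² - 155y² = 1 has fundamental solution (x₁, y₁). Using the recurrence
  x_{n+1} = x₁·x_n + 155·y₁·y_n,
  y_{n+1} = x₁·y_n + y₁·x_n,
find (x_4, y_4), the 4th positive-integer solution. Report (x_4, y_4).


Step 1: Find the fundamental solution (x₁, y₁) of x² - 155y² = 1.
  Expand √155 as a continued fraction. a₀ = ⌊√155⌋ = 12; iterate m_{k+1} = d_k·a_k − m_k, d_{k+1} = (155 − m_{k+1}²)/d_k, a_{k+1} = ⌊(a₀ + m_{k+1})/d_{k+1}⌋ (starting m₀ = 0, d₀ = 1), with convergents p_k = a_k·p_{k-1} + p_{k-2}, q_k = a_k·q_{k-1} + q_{k-2} (p₋₁ = 1, q₋₁ = 0):
  k = 0: a₀ = 12; p₀/q₀ = 12/1; p₀² − 155·q₀² = 144 − 155 = -11.
  k = 1: m = 12, d = 11, a = ⌊(12 + 12)/11⌋ = 2; p/q = (2·12 + 1)/(2·1 + 0) = 25/2; p² − 155·q² = 625 − 620 = 5.
  k = 2: m = 10, d = 5, a = ⌊(12 + 10)/5⌋ = 4; p/q = (4·25 + 12)/(4·2 + 1) = 112/9; p² − 155·q² = 12544 − 12555 = -11.
  k = 3: m = 10, d = 11, a = ⌊(12 + 10)/11⌋ = 2; p/q = (2·112 + 25)/(2·9 + 2) = 249/20; p² − 155·q² = 62001 − 62000 = 1.
  The first convergent with p² − 155·q² = 1 gives the fundamental solution (x₁, y₁) = (249, 20).
Step 2: Apply the recurrence (x_{n+1}, y_{n+1}) = (x₁x_n + 155y₁y_n, x₁y_n + y₁x_n) repeatedly.
  From (x_1, y_1) = (249, 20): x_2 = 249·249 + 155·20·20 = 124001; y_2 = 249·20 + 20·249 = 9960.
  From (x_2, y_2) = (124001, 9960): x_3 = 249·124001 + 155·20·9960 = 61752249; y_3 = 249·9960 + 20·124001 = 4960060.
  From (x_3, y_3) = (61752249, 4960060): x_4 = 249·61752249 + 155·20·4960060 = 30752496001; y_4 = 249·4960060 + 20·61752249 = 2470099920.
Step 3: Verify x_4² - 155·y_4² = 945716010291520992001 - 945716010291520992000 = 1 (should be 1). ✓

(x_1, y_1) = (249, 20); (x_4, y_4) = (30752496001, 2470099920).


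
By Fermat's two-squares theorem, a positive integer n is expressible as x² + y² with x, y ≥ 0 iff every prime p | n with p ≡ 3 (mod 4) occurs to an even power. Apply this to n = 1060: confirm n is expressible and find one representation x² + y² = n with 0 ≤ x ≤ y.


Step 1: Factor n = 1060 = 2^2 · 5 · 53.
Step 2: Check the mod-4 condition on each prime factor: 2 = 2 (special); 5 ≡ 1 (mod 4), exponent 1; 53 ≡ 1 (mod 4), exponent 1.
All primes ≡ 3 (mod 4) appear to even exponent (or don't appear), so by the two-squares theorem n IS expressible as a sum of two squares.
Step 3: Build a representation. Group n = k² · m with k = 2 and m = 5 · 53 = 265 (a product of primes ≡ 1 (mod 4)); a representation of m scales to one of n via (k·x)² + (k·y)² = k²(x² + y²). Each prime p ≡ 1 (mod 4) is itself a sum of two squares; find a² by testing p − a² for a perfect square:
  5: 5 − 1² = 4 = 2² ⇒ 5 = 1² + 2².
  53: 53 − 1² = 52, 53 − 2² = 49 = 7² ⇒ 53 = 2² + 7².
  Combine using the Brahmagupta–Fibonacci identity (a² + b²)(c² + d²) = (ac − bd)² + (ad + bc)² = (ac + bd)² + (ad − bc)²:
  5 · 53 = 265: from (1² + 2²)(2² + 7²), take (1·2 − 2·7, 1·7 + 2·2) = (2 − 14, 7 + 4) = (-12, 11); dropping signs (only squares matter) gives (12, 11); check 12² + 11² = 144 + 121 = 265 ✓.
  Scale by k = 2: (2·12, 2·11) = (24, 22).
Step 4: Order so x ≤ y and verify: 22² + 24² = 484 + 576 = 1060 = n. ✓

n = 1060 = 22² + 24² (one valid representation with x ≤ y).


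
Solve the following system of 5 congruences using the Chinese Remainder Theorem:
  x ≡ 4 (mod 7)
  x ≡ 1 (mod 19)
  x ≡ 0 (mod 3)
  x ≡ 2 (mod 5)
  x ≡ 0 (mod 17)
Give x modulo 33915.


Product of moduli M = 7 · 19 · 3 · 5 · 17 = 33915.
Merge one congruence at a time:
  Start: x ≡ 4 (mod 7).
  Combine with x ≡ 1 (mod 19); new modulus lcm = 133.
    Write x = 4 + 7·t and substitute into x ≡ 1 (mod 19): 7·t ≡ 1 − 4 = -3 (mod 19).
    Reduce coefficients mod 19: 7·t ≡ 16 (mod 19).
    The inverse of 7 mod 19 is 11 (since 7·11 = 77 = 4·19 + 1), so t ≡ 11·16 = 176 ≡ 5 (mod 19).
    Then x = 4 + 7·5 = 39, valid modulo lcm(7, 19) = 133: x ≡ 39 (mod 133).
  Combine with x ≡ 0 (mod 3); new modulus lcm = 399.
    Write x = 39 + 133·t and substitute into x ≡ 0 (mod 3): 133·t ≡ 0 − 39 = -39 (mod 3).
    Reduce coefficients mod 3: 1·t ≡ 0 (mod 3).
    So t ≡ 0 (mod 3).
    Then x = 39 + 133·0 = 39, valid modulo lcm(133, 3) = 399: x ≡ 39 (mod 399).
  Combine with x ≡ 2 (mod 5); new modulus lcm = 1995.
    Write x = 39 + 399·t and substitute into x ≡ 2 (mod 5): 399·t ≡ 2 − 39 = -37 (mod 5).
    Reduce coefficients mod 5: 4·t ≡ 3 (mod 5).
    The inverse of 4 mod 5 is 4 (since 4·4 = 16 = 3·5 + 1), so t ≡ 4·3 = 12 ≡ 2 (mod 5).
    Then x = 39 + 399·2 = 837, valid modulo lcm(399, 5) = 1995: x ≡ 837 (mod 1995).
  Combine with x ≡ 0 (mod 17); new modulus lcm = 33915.
    Write x = 837 + 1995·t and substitute into x ≡ 0 (mod 17): 1995·t ≡ 0 − 837 = -837 (mod 17).
    Reduce coefficients mod 17: 6·t ≡ 13 (mod 17).
    The inverse of 6 mod 17 is 3 (since 6·3 = 18 = 1·17 + 1), so t ≡ 3·13 = 39 ≡ 5 (mod 17).
    Then x = 837 + 1995·5 = 10812, valid modulo lcm(1995, 17) = 33915: x ≡ 10812 (mod 33915).
Verify against each original: 10812 mod 7 = 4, 10812 mod 19 = 1, 10812 mod 3 = 0, 10812 mod 5 = 2, 10812 mod 17 = 0.

x ≡ 10812 (mod 33915).


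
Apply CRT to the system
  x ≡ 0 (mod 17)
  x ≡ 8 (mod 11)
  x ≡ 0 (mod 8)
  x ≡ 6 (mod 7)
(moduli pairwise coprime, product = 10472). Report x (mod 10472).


Product of moduli M = 17 · 11 · 8 · 7 = 10472.
Merge one congruence at a time:
  Start: x ≡ 0 (mod 17).
  Combine with x ≡ 8 (mod 11); new modulus lcm = 187.
    Write x = 0 + 17·t and substitute into x ≡ 8 (mod 11): 17·t ≡ 8 − 0 = 8 (mod 11).
    Reduce coefficients mod 11: 6·t ≡ 8 (mod 11).
    The inverse of 6 mod 11 is 2 (since 6·2 = 12 = 1·11 + 1), so t ≡ 2·8 = 16 ≡ 5 (mod 11).
    Then x = 0 + 17·5 = 85, valid modulo lcm(17, 11) = 187: x ≡ 85 (mod 187).
  Combine with x ≡ 0 (mod 8); new modulus lcm = 1496.
    Write x = 85 + 187·t and substitute into x ≡ 0 (mod 8): 187·t ≡ 0 − 85 = -85 (mod 8).
    Reduce coefficients mod 8: 3·t ≡ 3 (mod 8).
    The inverse of 3 mod 8 is 3 (since 3·3 = 9 = 1·8 + 1), so t ≡ 3·3 = 9 ≡ 1 (mod 8).
    Then x = 85 + 187·1 = 272, valid modulo lcm(187, 8) = 1496: x ≡ 272 (mod 1496).
  Combine with x ≡ 6 (mod 7); new modulus lcm = 10472.
    Write x = 272 + 1496·t and substitute into x ≡ 6 (mod 7): 1496·t ≡ 6 − 272 = -266 (mod 7).
    Reduce coefficients mod 7: 5·t ≡ 0 (mod 7).
    The inverse of 5 mod 7 is 3 (since 5·3 = 15 = 2·7 + 1), so t ≡ 3·0 = 0 ≡ 0 (mod 7).
    Then x = 272 + 1496·0 = 272, valid modulo lcm(1496, 7) = 10472: x ≡ 272 (mod 10472).
Verify against each original: 272 mod 17 = 0, 272 mod 11 = 8, 272 mod 8 = 0, 272 mod 7 = 6.

x ≡ 272 (mod 10472).
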